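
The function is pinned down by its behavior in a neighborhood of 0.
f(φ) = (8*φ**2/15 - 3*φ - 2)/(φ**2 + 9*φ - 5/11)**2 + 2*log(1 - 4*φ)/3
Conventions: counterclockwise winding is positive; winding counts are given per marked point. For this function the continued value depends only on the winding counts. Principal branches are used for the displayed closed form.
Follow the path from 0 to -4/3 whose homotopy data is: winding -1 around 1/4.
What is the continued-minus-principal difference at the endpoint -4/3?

Continued minus principal equals -(4/3)*pi*i.

The rational part is single-valued and drops out of the difference; each branch term changes only by its own monodromy.
(2/3)*log(1 - φ/(1/4)): each positive loop around 1/4 adds 2*pi*i to the log, so winding -1 contributes (2/3)*(-1)*2*pi*i = -(4/3)*pi*i.
Summing the contributions at φ = -4/3 gives -(4/3)*pi*i.


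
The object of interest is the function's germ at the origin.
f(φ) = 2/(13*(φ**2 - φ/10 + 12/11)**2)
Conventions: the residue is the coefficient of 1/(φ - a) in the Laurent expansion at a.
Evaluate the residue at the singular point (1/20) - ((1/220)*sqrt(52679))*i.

The residue is ((44000/298148773)*sqrt(52679))*i.

The factor φ**2 - φ/10 + 12/11 splits as (φ - a)(φ - a') with a = (1/20) - ((1/220)*sqrt(52679))*i, a' = (1/20) + ((1/220)*sqrt(52679))*i. At the order-2 pole a set g(φ) = (φ - a)^2*f(φ) = [2/13] / (φ - a')^2.
Order-2 pole: residue = g'(a); g'((1/20) - ((1/220)*sqrt(52679))*i) = ((44000/298148773)*sqrt(52679))*i, so the residue is ((44000/298148773)*sqrt(52679))*i.


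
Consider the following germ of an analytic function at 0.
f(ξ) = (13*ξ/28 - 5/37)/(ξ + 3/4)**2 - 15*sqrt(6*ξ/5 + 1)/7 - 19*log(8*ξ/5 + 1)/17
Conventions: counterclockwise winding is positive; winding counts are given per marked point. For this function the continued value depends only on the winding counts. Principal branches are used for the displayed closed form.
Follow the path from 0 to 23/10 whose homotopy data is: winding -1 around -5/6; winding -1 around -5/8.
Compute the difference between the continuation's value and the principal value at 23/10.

Continued minus principal equals ((6/7)*sqrt(94)) + ((38/17)*pi)*i.

The rational part is single-valued and drops out of the difference; each branch term changes only by its own monodromy.
(-19/17)*log(1 - ξ/(-5/8)): each positive loop around -5/8 adds 2*pi*i to the log, so winding -1 contributes (-19/17)*(-1)*2*pi*i = (38/17)*pi*i.
(-15/7)*sqrt(1 - ξ/(-5/6)): winding -1 is odd, the square root flips sign, contributing -2*(-15/7)*sqrt(1 - (23/10)/(-5/6)) = -2*(-15/7)*sqrt(94/25) = (6/7)*sqrt(94).
Summing the contributions at ξ = 23/10 gives ((6/7)*sqrt(94)) + ((38/17)*pi)*i.


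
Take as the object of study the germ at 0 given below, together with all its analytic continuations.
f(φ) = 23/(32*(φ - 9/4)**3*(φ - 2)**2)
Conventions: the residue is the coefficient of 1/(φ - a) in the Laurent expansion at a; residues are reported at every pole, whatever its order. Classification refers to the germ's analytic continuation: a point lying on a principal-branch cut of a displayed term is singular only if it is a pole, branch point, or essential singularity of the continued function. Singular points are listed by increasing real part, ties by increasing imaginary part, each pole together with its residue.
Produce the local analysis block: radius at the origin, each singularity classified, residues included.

Radius of convergence at 0: 2.
At 2: a pole of order 2; residue -552.
At 9/4: a pole of order 3; residue 552.

Denominator factor (φ - 2)^2: pole of order 2 at 2, modulus 2.
Denominator factor (φ - 9/4)^3: pole of order 3 at 9/4, modulus 9/4.
The radius of convergence is the smallest modulus among the singular points: 2.
At the order-2 pole 2 set g(φ) = (φ - (2))^2*f(φ) = 23/(32*(φ - 9/4)**3).
Order-2 pole: residue = g'(a); g'(2) = -552, so the residue is -552.
At the order-3 pole 9/4 set g(φ) = (φ - (9/4))^3*f(φ) = 23/(32*(φ - 2)**2).
Order-3 pole: residue = g''(a)/2; g''(9/4) = 1104, so the residue is 552.
List the singular points by increasing real part (a conjugate pair: the negative imaginary part first).


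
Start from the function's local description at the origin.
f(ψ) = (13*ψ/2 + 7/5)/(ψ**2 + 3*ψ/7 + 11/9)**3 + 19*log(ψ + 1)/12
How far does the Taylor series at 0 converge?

Denominator factor (ψ**2 + 3*ψ/7 + 11/9)^3: discriminant -2075/441, complex-conjugate roots (-3/14) + ((5/42)*sqrt(83))*i and (-3/14) - ((5/42)*sqrt(83))*i; poles of order 3, moduli (1/3)*sqrt(11) and (1/3)*sqrt(11).
Branch term (19/12)*log(1 - ψ/(-1)): its argument vanishes at ψ = -1, a logarithmic branch point, modulus 1.
The radius of convergence is the smallest modulus among the singular points: 1.

The radius of convergence is 1.


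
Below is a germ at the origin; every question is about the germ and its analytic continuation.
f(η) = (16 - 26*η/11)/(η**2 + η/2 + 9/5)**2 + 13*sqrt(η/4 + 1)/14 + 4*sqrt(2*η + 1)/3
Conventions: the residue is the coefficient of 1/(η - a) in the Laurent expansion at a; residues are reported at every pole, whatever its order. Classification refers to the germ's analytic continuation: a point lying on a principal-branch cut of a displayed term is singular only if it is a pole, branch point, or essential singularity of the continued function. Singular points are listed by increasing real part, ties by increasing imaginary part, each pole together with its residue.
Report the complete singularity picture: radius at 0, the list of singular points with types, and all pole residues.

Radius of convergence at 0: 1/2.
At -4: an algebraic (square-root) branch point.
At -1/2: an algebraic (square-root) branch point.
At (-1/4) - ((1/20)*sqrt(695))*i: a pole of order 2; residue ((14600/212531)*sqrt(695))*i.
At (-1/4) + ((1/20)*sqrt(695))*i: a pole of order 2; residue -((14600/212531)*sqrt(695))*i.

Denominator factor (η**2 + η/2 + 9/5)^2: discriminant -139/20, complex-conjugate roots (-1/4) + ((1/20)*sqrt(695))*i and (-1/4) - ((1/20)*sqrt(695))*i; poles of order 2, moduli (3/5)*sqrt(5) and (3/5)*sqrt(5).
Branch term (4/3)*sqrt(1 - η/(-1/2)): its argument vanishes at η = -1/2, a square-root branch point, modulus 1/2.
Branch term (13/14)*sqrt(1 - η/(-4)): its argument vanishes at η = -4, a square-root branch point, modulus 4.
The radius of convergence is the smallest modulus among the singular points: 1/2.
The branch terms are analytic at (-1/4) - ((1/20)*sqrt(695))*i and contribute nothing to the residue; only the rational part matters.
The factor η**2 + η/2 + 9/5 splits as (η - a)(η - a') with a = (-1/4) - ((1/20)*sqrt(695))*i, a' = (-1/4) + ((1/20)*sqrt(695))*i. At the order-2 pole a set g(η) = (η - a)^2*(rational part) = [16 - 26*η/11] / (η - a')^2.
Order-2 pole: residue = g'(a); g'((-1/4) - ((1/20)*sqrt(695))*i) = ((14600/212531)*sqrt(695))*i, so the residue is ((14600/212531)*sqrt(695))*i.
The branch terms are analytic at (-1/4) + ((1/20)*sqrt(695))*i and contribute nothing to the residue; only the rational part matters.
The factor η**2 + η/2 + 9/5 splits as (η - a)(η - a') with a = (-1/4) + ((1/20)*sqrt(695))*i, a' = (-1/4) - ((1/20)*sqrt(695))*i. At the order-2 pole a set g(η) = (η - a)^2*(rational part) = [16 - 26*η/11] / (η - a')^2.
Order-2 pole: residue = g'(a); g'((-1/4) + ((1/20)*sqrt(695))*i) = -((14600/212531)*sqrt(695))*i, so the residue is -((14600/212531)*sqrt(695))*i.
List the singular points by increasing real part (a conjugate pair: the negative imaginary part first).


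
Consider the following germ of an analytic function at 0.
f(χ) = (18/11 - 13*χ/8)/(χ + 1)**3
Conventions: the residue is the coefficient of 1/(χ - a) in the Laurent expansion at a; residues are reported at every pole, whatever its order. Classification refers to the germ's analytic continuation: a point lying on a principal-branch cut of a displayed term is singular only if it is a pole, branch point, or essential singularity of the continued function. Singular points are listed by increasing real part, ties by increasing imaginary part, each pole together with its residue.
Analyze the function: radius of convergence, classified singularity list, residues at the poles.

Denominator factor (χ + 1)^3: pole of order 3 at -1, modulus 1.
The radius of convergence is the smallest modulus among the singular points: 1.
At the order-3 pole -1 set g(χ) = (χ - (-1))^3*f(χ) = 18/11 - 13*χ/8.
Order-3 pole: residue = g''(a)/2; g''(-1) = 0, so the residue is 0.

Radius of convergence at 0: 1.
At -1: a pole of order 3; residue 0.


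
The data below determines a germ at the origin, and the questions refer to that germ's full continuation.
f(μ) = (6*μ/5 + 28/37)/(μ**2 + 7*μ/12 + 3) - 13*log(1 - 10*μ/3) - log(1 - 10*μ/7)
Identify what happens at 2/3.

Denominator factors: μ**2 + 7*μ/12 + 3 = 23/6 at μ = 2/3 — none vanishes.
Branch term log(1 - μ/(3/10)): argument at 2/3 is -11/9, nonzero, so 2/3 is not its branch point (a point on a principal cut is still regular for the continued germ).
Branch term log(1 - μ/(7/10)): argument at 2/3 is 1/21, nonzero, so 2/3 is not its branch point (a point on a principal cut is still regular for the continued germ).
So the germ continues analytically to 2/3.

The point is a regular point.


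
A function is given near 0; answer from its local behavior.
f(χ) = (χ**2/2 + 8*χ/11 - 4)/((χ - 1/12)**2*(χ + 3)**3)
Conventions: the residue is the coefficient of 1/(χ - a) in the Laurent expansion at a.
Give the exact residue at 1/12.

The residue is 88200/557183.

At the order-2 pole 1/12 set g(χ) = (χ - (1/12))^2*f(χ) = (χ**2/2 + 8*χ/11 - 4)/(χ + 3)**3.
Order-2 pole: residue = g'(a); g'(1/12) = 88200/557183, so the residue is 88200/557183.


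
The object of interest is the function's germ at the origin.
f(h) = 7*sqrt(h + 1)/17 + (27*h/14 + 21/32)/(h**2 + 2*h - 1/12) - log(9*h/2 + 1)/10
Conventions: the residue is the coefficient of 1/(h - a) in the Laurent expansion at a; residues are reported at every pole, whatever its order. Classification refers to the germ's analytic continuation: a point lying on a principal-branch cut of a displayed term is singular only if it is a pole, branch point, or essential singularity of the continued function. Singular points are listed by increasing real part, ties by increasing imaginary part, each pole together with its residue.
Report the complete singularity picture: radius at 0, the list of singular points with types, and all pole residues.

Denominator factor (h**2 + 2*h - 1/12): discriminant 13/3, real irrational roots -1 + (1/6)*sqrt(39) and -1 - (1/6)*sqrt(39); poles of order 1, moduli -1 + (1/6)*sqrt(39) and 1 + (1/6)*sqrt(39).
Branch term (-1/10)*log(1 - h/(-2/9)): its argument vanishes at h = -2/9, a logarithmic branch point, modulus 2/9.
Branch term (7/17)*sqrt(1 - h/(-1)): its argument vanishes at h = -1, a square-root branch point, modulus 1.
The radius of convergence is the smallest modulus among the singular points: -1 + (1/6)*sqrt(39).
The branch terms are analytic at -1 - (1/6)*sqrt(39) and contribute nothing to the residue; only the rational part matters.
The factor h**2 + 2*h - 1/12 splits as (h - a)(h - a') with a = -1 - (1/6)*sqrt(39), a' = -1 + (1/6)*sqrt(39). At the order-1 pole a set g(h) = (h - a)*(rational part) = [27*h/14 + 21/32] / (h - a').
Simple pole: residue = g(a) at a = -1 - (1/6)*sqrt(39), which is 27/28 + (285/2912)*sqrt(39).
The branch terms are analytic at -1 + (1/6)*sqrt(39) and contribute nothing to the residue; only the rational part matters.
The factor h**2 + 2*h - 1/12 splits as (h - a)(h - a') with a = -1 + (1/6)*sqrt(39), a' = -1 - (1/6)*sqrt(39). At the order-1 pole a set g(h) = (h - a)*(rational part) = [27*h/14 + 21/32] / (h - a').
Simple pole: residue = g(a) at a = -1 + (1/6)*sqrt(39), which is 27/28 - (285/2912)*sqrt(39).
List the singular points by increasing real part (a conjugate pair: the negative imaginary part first).

Radius of convergence at 0: -1 + (1/6)*sqrt(39).
At -1 - (1/6)*sqrt(39): a pole of order 1; residue 27/28 + (285/2912)*sqrt(39).
At -1: an algebraic (square-root) branch point.
At -2/9: a logarithmic branch point.
At -1 + (1/6)*sqrt(39): a pole of order 1; residue 27/28 - (285/2912)*sqrt(39).


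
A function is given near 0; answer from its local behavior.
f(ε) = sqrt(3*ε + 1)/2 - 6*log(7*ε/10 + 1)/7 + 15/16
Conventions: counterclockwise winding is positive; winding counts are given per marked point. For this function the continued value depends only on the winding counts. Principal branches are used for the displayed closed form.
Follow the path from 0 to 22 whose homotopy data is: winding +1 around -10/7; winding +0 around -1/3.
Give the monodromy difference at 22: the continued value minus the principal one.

The rational part is single-valued and drops out of the difference; each branch term changes only by its own monodromy.
(-6/7)*log(1 - ε/(-10/7)): each positive loop around -10/7 adds 2*pi*i to the log, so winding +1 contributes (-6/7)*(1)*2*pi*i = -(12/7)*pi*i.
(1/2)*sqrt(1 - ε/(-1/3)): winding +0 is even, the square root returns to the same sheet, contribution 0.
Summing the contributions at ε = 22 gives -(12/7)*pi*i.

Continued minus principal equals -(12/7)*pi*i.


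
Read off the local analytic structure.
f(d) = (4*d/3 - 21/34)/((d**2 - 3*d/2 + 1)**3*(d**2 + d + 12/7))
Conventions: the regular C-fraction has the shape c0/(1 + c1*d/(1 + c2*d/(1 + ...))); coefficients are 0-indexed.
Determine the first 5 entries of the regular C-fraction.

The regular C-fraction coefficients are [-49/136, -443/252, 124259/55818, -110382216/55046737, -512835409101/653142084664].

Taylor coefficients (expand at 0): a_0 = -49/136, a_1 = -3101/4896, a_2 = 17423/58752, a_3 = 1895467/705024, a_4 = 44898455/8460288.
c0 = a_0 = -49/136. Peel one level at a time: if S = 1 + c*d/S' with S'(0) = 1, then c is the d-coefficient of S and S' = c*d/(S - 1).
S_1 = c0/f = 1 + (-443/252)*d + (124259/31752)*d^2 + ...; c1 = -443/252.
S_2 = c1*d/(S_1 - 1) = 1 + (124259/55818)*d + (2628148/588747)*d^2 + ...; c2 = 124259/55818.
S_3 = c2*d/(S_2 - 1) = 1 + (-110382216/55046737)*d + (-24310482147/15440299081)*d^2 + ...; c3 = -110382216/55046737.
S_4 = c3*d/(S_3 - 1) = 1 + (-512835409101/653142084664)*d + ...; c4 = -512835409101/653142084664.


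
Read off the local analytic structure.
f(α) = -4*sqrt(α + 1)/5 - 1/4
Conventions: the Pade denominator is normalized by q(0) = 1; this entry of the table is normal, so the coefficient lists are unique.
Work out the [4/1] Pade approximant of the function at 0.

The Pade approximant has numerator coefficients [-21/20, -227/200, -9/50, 1/50, -3/800]; denominator coefficients [1, 7/10].

Taylor coefficients needed (expand at 0): a_0 = -21/20, a_1 = -2/5, a_2 = 1/10, a_3 = -1/20, a_4 = 1/32, a_5 = -7/320.
Write the denominator as Q(α) = 1 + q1*α. Requiring Q*f - P = O(α^6) with deg P <= 4 kills the coefficients of α^5..α^5 in Q*f:
  α^5: a_5 + q1*a_4 = 0, i.e. -7/320 + (1/32)*q1 = 0.
Solving this linear system: q1 = 7/10.
The numerator is Q*f truncated at degree 4: P0 = a_0 = -21/20; P1 = a_1 + q1*a_0 = -227/200; P2 = a_2 + q1*a_1 = -9/50; P3 = a_3 + q1*a_2 = 1/50; P4 = a_4 + q1*a_3 = -3/800.


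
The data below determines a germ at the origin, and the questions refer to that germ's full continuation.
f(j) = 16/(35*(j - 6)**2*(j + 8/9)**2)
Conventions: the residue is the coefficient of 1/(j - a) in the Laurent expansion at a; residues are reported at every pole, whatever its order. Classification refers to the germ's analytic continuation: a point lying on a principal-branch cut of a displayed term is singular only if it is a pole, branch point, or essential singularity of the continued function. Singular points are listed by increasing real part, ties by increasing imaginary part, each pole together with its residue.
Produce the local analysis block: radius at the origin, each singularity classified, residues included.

Denominator factor (j + 8/9)^2: pole of order 2 at -8/9, modulus 8/9.
Denominator factor (j - 6)^2: pole of order 2 at 6, modulus 6.
The radius of convergence is the smallest modulus among the singular points: 8/9.
At the order-2 pole -8/9 set g(j) = (j - (-8/9))^2*f(j) = 16/(35*(j - 6)**2).
Order-2 pole: residue = g'(a); g'(-8/9) = 2916/1042685, so the residue is 2916/1042685.
At the order-2 pole 6 set g(j) = (j - (6))^2*f(j) = 16/(35*(j + 8/9)**2).
Order-2 pole: residue = g'(a); g'(6) = -2916/1042685, so the residue is -2916/1042685.
List the singular points by increasing real part (a conjugate pair: the negative imaginary part first).

Radius of convergence at 0: 8/9.
At -8/9: a pole of order 2; residue 2916/1042685.
At 6: a pole of order 2; residue -2916/1042685.


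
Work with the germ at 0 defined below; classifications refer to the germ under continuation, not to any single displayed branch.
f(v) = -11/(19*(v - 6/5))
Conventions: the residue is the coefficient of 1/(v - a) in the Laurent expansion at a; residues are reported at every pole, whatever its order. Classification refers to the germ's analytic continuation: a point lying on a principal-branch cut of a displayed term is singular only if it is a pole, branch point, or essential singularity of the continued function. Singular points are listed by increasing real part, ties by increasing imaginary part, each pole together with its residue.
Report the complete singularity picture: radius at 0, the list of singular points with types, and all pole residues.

Denominator factor (v - 6/5): pole of order 1 at 6/5, modulus 6/5.
The radius of convergence is the smallest modulus among the singular points: 6/5.
At the order-1 pole 6/5 set g(v) = (v - (6/5))*f(v) = -11/19.
Simple pole: residue = g(a) at a = 6/5, which is -11/19.

Radius of convergence at 0: 6/5.
At 6/5: a pole of order 1; residue -11/19.


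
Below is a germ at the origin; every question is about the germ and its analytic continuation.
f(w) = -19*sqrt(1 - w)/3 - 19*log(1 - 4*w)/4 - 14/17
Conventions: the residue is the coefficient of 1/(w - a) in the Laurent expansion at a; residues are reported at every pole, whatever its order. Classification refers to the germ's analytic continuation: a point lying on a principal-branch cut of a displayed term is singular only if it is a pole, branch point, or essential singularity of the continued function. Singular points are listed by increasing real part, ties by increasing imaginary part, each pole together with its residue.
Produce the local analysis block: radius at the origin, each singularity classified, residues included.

Radius of convergence at 0: 1/4.
At 1/4: a logarithmic branch point.
At 1: an algebraic (square-root) branch point.

Branch term (-19/3)*sqrt(1 - w/(1)): its argument vanishes at w = 1, a square-root branch point, modulus 1.
Branch term (-19/4)*log(1 - w/(1/4)): its argument vanishes at w = 1/4, a logarithmic branch point, modulus 1/4.
The radius of convergence is the smallest modulus among the singular points: 1/4.
List the singular points by increasing real part (a conjugate pair: the negative imaginary part first).


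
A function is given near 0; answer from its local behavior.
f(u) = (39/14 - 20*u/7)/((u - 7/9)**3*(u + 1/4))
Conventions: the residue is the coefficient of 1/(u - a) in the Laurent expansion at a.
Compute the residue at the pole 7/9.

At the order-3 pole 7/9 set g(u) = (u - (7/9))^3*f(u) = (39/14 - 20*u/7)/(u + 1/4).
Order-3 pole: residue = g''(a)/2; g''(7/9) = 326592/50653, so the residue is 163296/50653.

The residue is 163296/50653.


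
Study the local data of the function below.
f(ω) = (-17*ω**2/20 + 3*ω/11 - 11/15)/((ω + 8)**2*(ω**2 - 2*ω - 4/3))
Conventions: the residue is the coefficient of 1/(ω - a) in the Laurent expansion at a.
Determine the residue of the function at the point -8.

At the order-2 pole -8 set g(ω) = (ω - (-8))^2*f(ω) = (-17*ω**2/20 + 3*ω/11 - 11/15)/(ω**2 - 2*ω - 4/3).
Order-2 pole: residue = g'(a); g'(-8) = 14763/1531640, so the residue is 14763/1531640.

The residue is 14763/1531640.


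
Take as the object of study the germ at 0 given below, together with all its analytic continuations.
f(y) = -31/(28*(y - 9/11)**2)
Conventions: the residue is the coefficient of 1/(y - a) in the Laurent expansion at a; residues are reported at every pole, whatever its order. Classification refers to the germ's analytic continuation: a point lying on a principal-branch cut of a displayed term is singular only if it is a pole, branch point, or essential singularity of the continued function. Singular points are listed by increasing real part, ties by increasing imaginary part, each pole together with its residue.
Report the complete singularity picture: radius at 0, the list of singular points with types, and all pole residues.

Denominator factor (y - 9/11)^2: pole of order 2 at 9/11, modulus 9/11.
The radius of convergence is the smallest modulus among the singular points: 9/11.
At the order-2 pole 9/11 set g(y) = (y - (9/11))^2*f(y) = -31/28.
Order-2 pole: residue = g'(a); g'(9/11) = 0, so the residue is 0.

Radius of convergence at 0: 9/11.
At 9/11: a pole of order 2; residue 0.


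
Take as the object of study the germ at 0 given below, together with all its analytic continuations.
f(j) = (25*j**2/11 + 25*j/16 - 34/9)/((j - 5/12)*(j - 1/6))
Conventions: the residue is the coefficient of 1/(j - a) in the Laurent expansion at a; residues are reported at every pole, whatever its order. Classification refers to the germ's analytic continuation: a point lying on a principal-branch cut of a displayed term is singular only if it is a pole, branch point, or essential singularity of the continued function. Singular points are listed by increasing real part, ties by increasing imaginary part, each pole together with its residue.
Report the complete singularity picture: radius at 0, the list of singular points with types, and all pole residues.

Denominator factor (j - 5/12): pole of order 1 at 5/12, modulus 5/12.
Denominator factor (j - 1/6): pole of order 1 at 1/6, modulus 1/6.
The radius of convergence is the smallest modulus among the singular points: 1/6.
At the order-1 pole 1/6 set g(j) = (j - (1/6))*f(j) = (25*j**2/11 + 25*j/16 - 34/9)/(j - 5/12).
Simple pole: residue = g(a) at a = 1/6, which is 10943/792.
At the order-1 pole 5/12 set g(j) = (j - (5/12))*f(j) = (25*j**2/11 + 25*j/16 - 34/9)/(j - 1/6).
Simple pole: residue = g(a) at a = 5/12, which is -17311/1584.
List the singular points by increasing real part (a conjugate pair: the negative imaginary part first).

Radius of convergence at 0: 1/6.
At 1/6: a pole of order 1; residue 10943/792.
At 5/12: a pole of order 1; residue -17311/1584.


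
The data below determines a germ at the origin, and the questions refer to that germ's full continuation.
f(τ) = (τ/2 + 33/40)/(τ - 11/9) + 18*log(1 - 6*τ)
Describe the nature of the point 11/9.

The point is a pole of order 1.

The denominator factor τ - 11/9 vanishes at 11/9 and appears to the power 1; the numerator there equals 517/360, nonzero, and no other factor vanishes.
The branch terms are analytic at this point.
Hence a pole whose order is the multiplicity, 1.


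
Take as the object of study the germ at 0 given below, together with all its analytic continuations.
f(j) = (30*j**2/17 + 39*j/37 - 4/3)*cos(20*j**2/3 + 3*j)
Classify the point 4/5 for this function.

The point is a regular point.

There is no denominator, hence no pole anywhere.
The factor cos(20*j**2/3 + 3*j) is entire.
So the germ continues analytically to 4/5.


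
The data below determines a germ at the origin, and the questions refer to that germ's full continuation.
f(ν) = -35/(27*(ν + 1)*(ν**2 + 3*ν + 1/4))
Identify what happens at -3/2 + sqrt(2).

The point is a pole of order 1.

The denominator factor ν**2 + 3*ν + 1/4 vanishes at -3/2 + sqrt(2) and appears to the power 1; the numerator there equals -35/27, nonzero, and no other factor vanishes.
Hence a pole whose order is the multiplicity, 1.


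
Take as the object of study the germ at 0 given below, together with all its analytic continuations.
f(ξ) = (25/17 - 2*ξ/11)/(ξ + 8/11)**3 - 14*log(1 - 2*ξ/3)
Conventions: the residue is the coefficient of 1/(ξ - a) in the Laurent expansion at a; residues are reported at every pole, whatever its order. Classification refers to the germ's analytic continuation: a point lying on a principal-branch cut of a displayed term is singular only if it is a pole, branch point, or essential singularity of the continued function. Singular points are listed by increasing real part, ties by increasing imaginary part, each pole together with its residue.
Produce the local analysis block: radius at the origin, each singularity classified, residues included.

Radius of convergence at 0: 8/11.
At -8/11: a pole of order 3; residue 0.
At 3/2: a logarithmic branch point.

Denominator factor (ξ + 8/11)^3: pole of order 3 at -8/11, modulus 8/11.
Branch term (-14)*log(1 - ξ/(3/2)): its argument vanishes at ξ = 3/2, a logarithmic branch point, modulus 3/2.
The radius of convergence is the smallest modulus among the singular points: 8/11.
The branch term is analytic at -8/11 and contributes nothing to the residue; only the rational part matters.
At the order-3 pole -8/11 set g(ξ) = (ξ - (-8/11))^3*(rational part) = 25/17 - 2*ξ/11.
Order-3 pole: residue = g''(a)/2; g''(-8/11) = 0, so the residue is 0.
List the singular points by increasing real part (a conjugate pair: the negative imaginary part first).


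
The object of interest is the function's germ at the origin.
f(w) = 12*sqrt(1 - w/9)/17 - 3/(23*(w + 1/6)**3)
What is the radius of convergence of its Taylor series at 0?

Denominator factor (w + 1/6)^3: pole of order 3 at -1/6, modulus 1/6.
Branch term (12/17)*sqrt(1 - w/(9)): its argument vanishes at w = 9, a square-root branch point, modulus 9.
The radius of convergence is the smallest modulus among the singular points: 1/6.

The radius of convergence is 1/6.


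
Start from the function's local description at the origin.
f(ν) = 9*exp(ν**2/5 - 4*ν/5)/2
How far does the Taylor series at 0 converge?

The factor exp(ν**2/5 - 4*ν/5) is entire and contributes no finite singular point.
The polynomial part has no poles.
No finite singular points: the Taylor series at 0 converges everywhere.

The radius of convergence is infinite.


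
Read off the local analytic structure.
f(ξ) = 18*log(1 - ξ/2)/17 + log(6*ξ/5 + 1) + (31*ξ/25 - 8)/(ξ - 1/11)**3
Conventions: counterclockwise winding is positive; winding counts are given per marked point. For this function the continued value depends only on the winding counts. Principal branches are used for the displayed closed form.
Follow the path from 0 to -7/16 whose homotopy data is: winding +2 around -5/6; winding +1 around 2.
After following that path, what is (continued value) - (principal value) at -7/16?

The rational part is single-valued and drops out of the difference; each branch term changes only by its own monodromy.
(18/17)*log(1 - ξ/(2)): each positive loop around 2 adds 2*pi*i to the log, so winding +1 contributes (18/17)*(1)*2*pi*i = (36/17)*pi*i.
(1)*log(1 - ξ/(-5/6)): each positive loop around -5/6 adds 2*pi*i to the log, so winding +2 contributes (1)*(2)*2*pi*i = (4)*pi*i.
Summing the contributions at ξ = -7/16 gives (104/17)*pi*i.

Continued minus principal equals (104/17)*pi*i.


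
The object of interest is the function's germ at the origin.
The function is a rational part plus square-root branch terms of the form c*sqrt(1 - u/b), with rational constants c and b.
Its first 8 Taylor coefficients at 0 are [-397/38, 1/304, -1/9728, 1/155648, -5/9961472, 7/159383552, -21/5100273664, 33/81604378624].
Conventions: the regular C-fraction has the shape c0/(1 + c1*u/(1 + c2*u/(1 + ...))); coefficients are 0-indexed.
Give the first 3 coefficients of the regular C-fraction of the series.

Taylor coefficients (read off): a_0 = -397/38, a_1 = 1/304, a_2 = -1/9728.
c0 = a_0 = -397/38. Peel one level at a time: if S = 1 + c*u/S' with S'(0) = 1, then c is the u-coefficient of S and S' = c*u/(S - 1).
S_1 = c0/f = 1 + (1/3176)*u + (-393/40347904)*u^2 + ...; c1 = 1/3176.
S_2 = c1*u/(S_1 - 1) = 1 + (393/12704)*u + ...; c2 = 393/12704.

The regular C-fraction coefficients are [-397/38, 1/3176, 393/12704].


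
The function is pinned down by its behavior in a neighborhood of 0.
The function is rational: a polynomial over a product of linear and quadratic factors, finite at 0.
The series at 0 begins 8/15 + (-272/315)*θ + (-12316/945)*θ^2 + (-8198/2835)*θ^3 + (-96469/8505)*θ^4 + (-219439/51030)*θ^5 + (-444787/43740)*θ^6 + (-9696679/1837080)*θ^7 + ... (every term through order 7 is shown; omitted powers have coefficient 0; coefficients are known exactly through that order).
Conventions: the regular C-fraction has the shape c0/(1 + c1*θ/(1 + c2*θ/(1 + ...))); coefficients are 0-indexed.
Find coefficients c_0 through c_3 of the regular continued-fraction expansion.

The regular C-fraction coefficients are [8/15, 34/21, -7955/476, 1453025/108188].

Taylor coefficients (read off): a_0 = 8/15, a_1 = -272/315, a_2 = -12316/945, a_3 = -8198/2835.
c0 = a_0 = 8/15. Peel one level at a time: if S = 1 + c*θ/S' with S'(0) = 1, then c is the θ-coefficient of S and S' = c*θ/(S - 1).
S_1 = c0/f = 1 + (34/21)*θ + (7955/294)*θ^2 + ...; c1 = 34/21.
S_2 = c1*θ/(S_1 - 1) = 1 + (-7955/476)*θ + (1037875/4624)*θ^2 + ...; c2 = -7955/476.
S_3 = c2*θ/(S_2 - 1) = 1 + (1453025/108188)*θ + ...; c3 = 1453025/108188.


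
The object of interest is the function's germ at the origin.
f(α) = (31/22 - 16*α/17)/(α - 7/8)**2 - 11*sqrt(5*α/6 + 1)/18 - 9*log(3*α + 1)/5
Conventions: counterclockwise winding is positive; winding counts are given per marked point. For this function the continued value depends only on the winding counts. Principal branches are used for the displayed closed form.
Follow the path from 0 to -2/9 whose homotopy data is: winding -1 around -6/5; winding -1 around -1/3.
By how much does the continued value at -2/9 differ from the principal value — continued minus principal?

Continued minus principal equals ((11/81)*sqrt(66)) + ((18/5)*pi)*i.

The rational part is single-valued and drops out of the difference; each branch term changes only by its own monodromy.
(-9/5)*log(1 - α/(-1/3)): each positive loop around -1/3 adds 2*pi*i to the log, so winding -1 contributes (-9/5)*(-1)*2*pi*i = (18/5)*pi*i.
(-11/18)*sqrt(1 - α/(-6/5)): winding -1 is odd, the square root flips sign, contributing -2*(-11/18)*sqrt(1 - (-2/9)/(-6/5)) = -2*(-11/18)*sqrt(22/27) = (11/81)*sqrt(66).
Summing the contributions at α = -2/9 gives ((11/81)*sqrt(66)) + ((18/5)*pi)*i.


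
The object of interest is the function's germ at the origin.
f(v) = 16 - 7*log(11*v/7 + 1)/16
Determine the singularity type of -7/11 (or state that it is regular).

The term (-7/16)*log(1 - v/(-7/11)) has argument 1 - -7/11/(-7/11) = 0 at -7/11: a logarithmic (infinitely-sheeted) branch point; the remaining terms are analytic or single-valued there.

The point is a logarithmic branch point.


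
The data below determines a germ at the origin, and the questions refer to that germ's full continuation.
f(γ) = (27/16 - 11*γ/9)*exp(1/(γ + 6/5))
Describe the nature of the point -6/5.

The exponent 1/(γ - (-6/5)) has a pole at -6/5, so exp(1/(γ - (-6/5))) takes every nonzero value near it: an essential singularity (not a pole of any order).

The point is an essential singularity.


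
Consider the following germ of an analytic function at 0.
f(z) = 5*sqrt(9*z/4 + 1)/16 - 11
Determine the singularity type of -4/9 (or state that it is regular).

The point is an algebraic (square-root) branch point.

The term (5/16)*sqrt(1 - z/(-4/9)) has argument 1 - -4/9/(-4/9) = 0 at -4/9: a square-root (algebraic, two-sheeted) branch point; the remaining terms are analytic or single-valued there.


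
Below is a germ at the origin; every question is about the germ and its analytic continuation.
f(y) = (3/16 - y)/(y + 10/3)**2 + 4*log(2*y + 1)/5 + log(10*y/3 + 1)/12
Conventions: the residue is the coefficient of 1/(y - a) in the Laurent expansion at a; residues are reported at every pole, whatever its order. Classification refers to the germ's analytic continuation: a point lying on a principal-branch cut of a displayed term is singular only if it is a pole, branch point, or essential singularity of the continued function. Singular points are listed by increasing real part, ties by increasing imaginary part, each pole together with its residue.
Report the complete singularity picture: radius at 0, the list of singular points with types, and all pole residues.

Radius of convergence at 0: 3/10.
At -10/3: a pole of order 2; residue -1.
At -1/2: a logarithmic branch point.
At -3/10: a logarithmic branch point.

Denominator factor (y + 10/3)^2: pole of order 2 at -10/3, modulus 10/3.
Branch term (4/5)*log(1 - y/(-1/2)): its argument vanishes at y = -1/2, a logarithmic branch point, modulus 1/2.
Branch term (1/12)*log(1 - y/(-3/10)): its argument vanishes at y = -3/10, a logarithmic branch point, modulus 3/10.
The radius of convergence is the smallest modulus among the singular points: 3/10.
The branch terms are analytic at -10/3 and contribute nothing to the residue; only the rational part matters.
At the order-2 pole -10/3 set g(y) = (y - (-10/3))^2*(rational part) = 3/16 - y.
Order-2 pole: residue = g'(a); g'(-10/3) = -1, so the residue is -1.
List the singular points by increasing real part (a conjugate pair: the negative imaginary part first).


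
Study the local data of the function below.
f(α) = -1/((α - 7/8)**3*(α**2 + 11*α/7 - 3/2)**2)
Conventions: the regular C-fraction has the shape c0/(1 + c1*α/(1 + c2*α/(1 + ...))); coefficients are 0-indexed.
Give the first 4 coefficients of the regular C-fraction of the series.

The regular C-fraction coefficients are [2048/3087, -116/21, 1198/609, -465911/364791].

Taylor coefficients (expand at 0): a_0 = 2048/3087, a_1 = 237568/64827, a_2 = 5914624/453789, a_3 = 1062060032/28588707.
c0 = a_0 = 2048/3087. Peel one level at a time: if S = 1 + c*α/S' with S'(0) = 1, then c is the α-coefficient of S and S' = c*α/(S - 1).
S_1 = c0/f = 1 + (-116/21)*α + (4792/441)*α^2 + ...; c1 = -116/21.
S_2 = c1*α/(S_1 - 1) = 1 + (1198/609)*α + (931822/370881)*α^2 + ...; c2 = 1198/609.
S_3 = c2*α/(S_2 - 1) = 1 + (-465911/364791)*α + ...; c3 = -465911/364791.


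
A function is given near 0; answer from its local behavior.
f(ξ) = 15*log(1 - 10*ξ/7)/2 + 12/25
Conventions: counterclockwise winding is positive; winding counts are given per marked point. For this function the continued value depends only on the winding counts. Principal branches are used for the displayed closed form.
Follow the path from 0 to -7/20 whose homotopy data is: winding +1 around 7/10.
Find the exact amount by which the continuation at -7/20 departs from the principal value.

The rational part is single-valued and drops out of the difference; each branch term changes only by its own monodromy.
(15/2)*log(1 - ξ/(7/10)): each positive loop around 7/10 adds 2*pi*i to the log, so winding +1 contributes (15/2)*(1)*2*pi*i = (15)*pi*i.
Summing the contributions at ξ = -7/20 gives (15)*pi*i.

Continued minus principal equals (15)*pi*i.


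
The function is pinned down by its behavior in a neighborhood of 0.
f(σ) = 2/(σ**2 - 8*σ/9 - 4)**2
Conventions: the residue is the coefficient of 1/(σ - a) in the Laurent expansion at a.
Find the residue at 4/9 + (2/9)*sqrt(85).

The factor σ**2 - 8*σ/9 - 4 splits as (σ - a)(σ - a') with a = 4/9 + (2/9)*sqrt(85), a' = 4/9 - (2/9)*sqrt(85). At the order-2 pole a set g(σ) = (σ - a)^2*f(σ) = [2] / (σ - a')^2.
Order-2 pole: residue = g'(a); g'(4/9 + (2/9)*sqrt(85)) = -(729/115600)*sqrt(85), so the residue is -(729/115600)*sqrt(85).

The residue is -(729/115600)*sqrt(85).


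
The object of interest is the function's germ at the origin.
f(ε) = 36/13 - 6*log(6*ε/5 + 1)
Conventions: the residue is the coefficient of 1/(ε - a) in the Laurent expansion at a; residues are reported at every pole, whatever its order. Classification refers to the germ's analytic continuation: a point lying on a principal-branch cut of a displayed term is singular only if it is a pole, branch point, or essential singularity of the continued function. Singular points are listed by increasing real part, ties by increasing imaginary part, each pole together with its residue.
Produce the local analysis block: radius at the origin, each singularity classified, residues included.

Radius of convergence at 0: 5/6.
At -5/6: a logarithmic branch point.

Branch term (-6)*log(1 - ε/(-5/6)): its argument vanishes at ε = -5/6, a logarithmic branch point, modulus 5/6.
The radius of convergence is the smallest modulus among the singular points: 5/6.


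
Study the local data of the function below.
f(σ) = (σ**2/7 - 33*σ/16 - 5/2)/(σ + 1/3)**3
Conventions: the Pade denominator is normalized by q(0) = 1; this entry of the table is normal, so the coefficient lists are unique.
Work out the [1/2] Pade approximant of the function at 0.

Taylor coefficients needed (expand at 0): a_0 = -135/2, a_1 = 8829/16, a_2 = -351675/112, a_3 = 850257/56.
Write the denominator as Q(σ) = 1 + q1*σ + q2*σ^2. Requiring Q*f - P = O(σ^4) with deg P <= 1 kills the coefficients of σ^2..σ^3 in Q*f:
  σ^2: a_2 + q1*a_1 + q2*a_0 = 0, i.e. -351675/112 + (8829/16)*q1 + (-135/2)*q2 = 0.
  σ^3: a_3 + q1*a_2 + q2*a_1 = 0, i.e. 850257/56 + (-351675/112)*q1 + (8829/16)*q2 = 0.
Solving this linear system: q1 = 1739895/227503, q2 = 25484827/1592521.
The numerator is Q*f truncated at degree 1: P0 = a_0 = -135/2; P1 = a_1 + q1*a_0 = 129537387/3640048.

The Pade approximant has numerator coefficients [-135/2, 129537387/3640048]; denominator coefficients [1, 1739895/227503, 25484827/1592521].


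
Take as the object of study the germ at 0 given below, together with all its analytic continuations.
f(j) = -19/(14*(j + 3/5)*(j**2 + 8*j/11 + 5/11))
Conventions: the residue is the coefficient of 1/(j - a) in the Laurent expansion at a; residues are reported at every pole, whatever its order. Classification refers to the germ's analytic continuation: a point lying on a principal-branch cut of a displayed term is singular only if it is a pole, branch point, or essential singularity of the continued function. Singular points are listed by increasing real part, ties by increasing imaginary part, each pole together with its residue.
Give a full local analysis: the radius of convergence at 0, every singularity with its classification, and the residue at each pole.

Radius of convergence at 0: 3/5.
At -3/5: a pole of order 1; residue -5225/1456.
At (-4/11) - ((1/11)*sqrt(39))*i: a pole of order 1; residue (5225/2912) - ((1045/8736)*sqrt(39))*i.
At (-4/11) + ((1/11)*sqrt(39))*i: a pole of order 1; residue (5225/2912) + ((1045/8736)*sqrt(39))*i.


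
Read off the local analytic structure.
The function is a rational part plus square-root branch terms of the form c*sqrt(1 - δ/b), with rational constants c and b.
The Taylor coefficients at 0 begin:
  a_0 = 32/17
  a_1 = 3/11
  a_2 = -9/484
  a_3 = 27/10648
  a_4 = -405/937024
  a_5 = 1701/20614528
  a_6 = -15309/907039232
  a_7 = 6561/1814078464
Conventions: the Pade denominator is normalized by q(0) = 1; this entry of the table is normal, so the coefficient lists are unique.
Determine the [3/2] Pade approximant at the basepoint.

The Pade approximant has numerator coefficients [32/17, 147/187, 675/8228, 27/21296]; denominator coefficients [1, 3/11, 27/1936].

Taylor coefficients needed (read off): a_0 = 32/17, a_1 = 3/11, a_2 = -9/484, a_3 = 27/10648, a_4 = -405/937024, a_5 = 1701/20614528.
Write the denominator as Q(δ) = 1 + q1*δ + q2*δ^2. Requiring Q*f - P = O(δ^6) with deg P <= 3 kills the coefficients of δ^4..δ^5 in Q*f:
  δ^4: a_4 + q1*a_3 + q2*a_2 = 0, i.e. -405/937024 + (27/10648)*q1 + (-9/484)*q2 = 0.
  δ^5: a_5 + q1*a_4 + q2*a_3 = 0, i.e. 1701/20614528 + (-405/937024)*q1 + (27/10648)*q2 = 0.
Solving this linear system: q1 = 3/11, q2 = 27/1936.
The numerator is Q*f truncated at degree 3: P0 = a_0 = 32/17; P1 = a_1 + q1*a_0 = 147/187; P2 = a_2 + q1*a_1 + q2*a_0 = 675/8228; P3 = a_3 + q1*a_2 + q2*a_1 = 27/21296.
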